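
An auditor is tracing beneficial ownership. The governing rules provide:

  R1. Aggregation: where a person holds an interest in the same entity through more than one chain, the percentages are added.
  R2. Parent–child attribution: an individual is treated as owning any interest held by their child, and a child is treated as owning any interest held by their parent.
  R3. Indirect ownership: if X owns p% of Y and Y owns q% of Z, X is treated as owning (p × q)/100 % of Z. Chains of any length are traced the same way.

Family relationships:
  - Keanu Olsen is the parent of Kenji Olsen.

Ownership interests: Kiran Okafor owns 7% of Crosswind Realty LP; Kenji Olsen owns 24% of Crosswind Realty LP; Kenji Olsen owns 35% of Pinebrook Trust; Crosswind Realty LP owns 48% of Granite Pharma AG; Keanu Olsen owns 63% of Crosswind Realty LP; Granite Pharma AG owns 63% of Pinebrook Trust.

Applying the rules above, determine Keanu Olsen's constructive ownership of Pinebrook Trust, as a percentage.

61.3088%

By parent–child attribution (R2), Keanu Olsen is treated as also owning Kenji Olsen's interest in Crosswind Realty LP, giving 63% + 24% = 87%.
By parent–child attribution (R2), Keanu Olsen is treated as owning Kenji Olsen's 35% interest in Pinebrook Trust.
Chain via Crosswind Realty LP → Granite Pharma AG (R3): 87% × 48% × 63% = 26.3088% of Pinebrook Trust.
Direct interest in Pinebrook Trust: 35%.
Aggregating (R1): 26.3088% + 35% = 61.3088%.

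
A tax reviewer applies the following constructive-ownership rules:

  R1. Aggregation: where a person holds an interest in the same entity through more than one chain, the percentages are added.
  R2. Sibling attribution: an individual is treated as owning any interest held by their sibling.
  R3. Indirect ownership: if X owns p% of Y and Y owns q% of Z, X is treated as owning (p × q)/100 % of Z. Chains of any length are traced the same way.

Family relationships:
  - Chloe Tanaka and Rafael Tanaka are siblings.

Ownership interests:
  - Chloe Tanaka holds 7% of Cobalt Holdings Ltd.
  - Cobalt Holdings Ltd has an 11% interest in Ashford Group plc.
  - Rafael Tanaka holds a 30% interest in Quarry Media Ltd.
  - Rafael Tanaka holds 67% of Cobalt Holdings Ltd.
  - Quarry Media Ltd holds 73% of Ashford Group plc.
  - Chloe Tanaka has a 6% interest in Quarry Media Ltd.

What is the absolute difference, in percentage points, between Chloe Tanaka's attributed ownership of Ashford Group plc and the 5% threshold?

By sibling attribution (R2), Chloe Tanaka is treated as also owning Rafael Tanaka's interest in Quarry Media Ltd, giving 6% + 30% = 36%.
By sibling attribution (R2), Chloe Tanaka is treated as also owning Rafael Tanaka's interest in Cobalt Holdings Ltd, giving 7% + 67% = 74%.
Chain via Quarry Media Ltd (R3): 36% × 73% = 26.28% of Ashford Group plc.
Chain via Cobalt Holdings Ltd (R3): 74% × 11% = 8.14% of Ashford Group plc.
Aggregating (R1): 26.28% + 8.14% = 34.42%.
34.42% exceeds the 5% threshold by 29.42 percentage points.

29.42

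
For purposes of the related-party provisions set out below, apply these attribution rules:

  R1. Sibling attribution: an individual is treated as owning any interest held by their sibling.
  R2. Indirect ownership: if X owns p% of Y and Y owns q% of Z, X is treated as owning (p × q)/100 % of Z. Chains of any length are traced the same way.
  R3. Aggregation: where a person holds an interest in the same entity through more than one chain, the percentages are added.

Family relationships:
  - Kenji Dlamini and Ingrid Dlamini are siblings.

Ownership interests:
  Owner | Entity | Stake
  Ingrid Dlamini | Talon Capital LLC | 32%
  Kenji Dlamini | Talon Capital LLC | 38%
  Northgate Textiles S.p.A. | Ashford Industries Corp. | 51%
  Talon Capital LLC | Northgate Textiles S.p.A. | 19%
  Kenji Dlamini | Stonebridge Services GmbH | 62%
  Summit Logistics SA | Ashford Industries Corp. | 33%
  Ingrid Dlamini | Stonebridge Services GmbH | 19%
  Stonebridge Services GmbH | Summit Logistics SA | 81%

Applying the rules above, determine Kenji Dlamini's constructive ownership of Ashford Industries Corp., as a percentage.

By sibling attribution (R1), Kenji Dlamini is treated as also owning Ingrid Dlamini's interest in Talon Capital LLC, giving 38% + 32% = 70%.
By sibling attribution (R1), Kenji Dlamini is treated as also owning Ingrid Dlamini's interest in Stonebridge Services GmbH, giving 62% + 19% = 81%.
Chain via Talon Capital LLC → Northgate Textiles S.p.A. (R2): 70% × 19% × 51% = 6.783% of Ashford Industries Corp.
Chain via Stonebridge Services GmbH → Summit Logistics SA (R2): 81% × 81% × 33% = 21.6513% of Ashford Industries Corp.
Aggregating (R3): 6.783% + 21.6513% = 28.4343%.

28.4343%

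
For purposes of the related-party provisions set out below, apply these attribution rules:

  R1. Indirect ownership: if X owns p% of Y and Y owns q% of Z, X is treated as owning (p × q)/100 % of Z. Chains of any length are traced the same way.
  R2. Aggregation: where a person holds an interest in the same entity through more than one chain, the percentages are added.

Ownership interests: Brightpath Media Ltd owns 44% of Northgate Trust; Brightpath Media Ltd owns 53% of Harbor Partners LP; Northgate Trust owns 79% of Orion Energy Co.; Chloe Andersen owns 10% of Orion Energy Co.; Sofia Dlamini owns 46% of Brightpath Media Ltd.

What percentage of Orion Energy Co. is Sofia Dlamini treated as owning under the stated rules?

Chain via Brightpath Media Ltd → Northgate Trust (R1): 46% × 44% × 79% = 15.9896% of Orion Energy Co.

15.9896%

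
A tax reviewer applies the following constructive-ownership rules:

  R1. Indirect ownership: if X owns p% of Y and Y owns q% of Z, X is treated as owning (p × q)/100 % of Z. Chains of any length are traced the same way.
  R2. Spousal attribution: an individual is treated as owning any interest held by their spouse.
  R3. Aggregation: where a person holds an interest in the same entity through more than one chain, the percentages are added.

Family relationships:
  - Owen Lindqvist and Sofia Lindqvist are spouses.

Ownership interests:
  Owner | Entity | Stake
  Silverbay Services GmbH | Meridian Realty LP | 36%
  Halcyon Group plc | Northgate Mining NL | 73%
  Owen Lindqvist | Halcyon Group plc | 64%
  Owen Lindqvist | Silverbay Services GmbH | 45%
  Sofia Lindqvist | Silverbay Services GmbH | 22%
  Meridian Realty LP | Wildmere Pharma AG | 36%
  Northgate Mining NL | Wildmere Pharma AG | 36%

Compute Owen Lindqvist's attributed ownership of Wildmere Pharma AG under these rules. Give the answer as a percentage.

By spousal attribution (R2), Owen Lindqvist is treated as also owning Sofia Lindqvist's interest in Silverbay Services GmbH, giving 45% + 22% = 67%.
Chain via Silverbay Services GmbH → Meridian Realty LP (R1): 67% × 36% × 36% = 8.6832% of Wildmere Pharma AG.
Chain via Halcyon Group plc → Northgate Mining NL (R1): 64% × 73% × 36% = 16.8192% of Wildmere Pharma AG.
Aggregating (R3): 8.6832% + 16.8192% = 25.5024%.

25.5024%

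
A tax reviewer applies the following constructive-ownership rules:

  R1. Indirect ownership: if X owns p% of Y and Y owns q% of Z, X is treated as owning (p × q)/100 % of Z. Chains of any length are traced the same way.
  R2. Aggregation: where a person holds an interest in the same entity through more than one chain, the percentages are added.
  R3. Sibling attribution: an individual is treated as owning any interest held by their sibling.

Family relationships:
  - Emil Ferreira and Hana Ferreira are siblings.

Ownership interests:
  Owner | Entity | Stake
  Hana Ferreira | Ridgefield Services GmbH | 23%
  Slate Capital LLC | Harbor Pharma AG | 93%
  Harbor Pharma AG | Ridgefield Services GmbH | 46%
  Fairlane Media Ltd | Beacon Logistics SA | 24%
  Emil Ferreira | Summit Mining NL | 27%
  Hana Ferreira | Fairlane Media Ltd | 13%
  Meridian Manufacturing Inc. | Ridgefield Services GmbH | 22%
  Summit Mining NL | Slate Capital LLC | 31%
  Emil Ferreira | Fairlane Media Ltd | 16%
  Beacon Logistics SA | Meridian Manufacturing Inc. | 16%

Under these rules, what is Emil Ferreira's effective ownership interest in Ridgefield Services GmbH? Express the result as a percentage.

26.825678%

By sibling attribution (R3), Emil Ferreira is treated as also owning Hana Ferreira's interest in Fairlane Media Ltd, giving 16% + 13% = 29%.
By sibling attribution (R3), Emil Ferreira is treated as owning Hana Ferreira's 23% interest in Ridgefield Services GmbH.
Chain via Fairlane Media Ltd → Beacon Logistics SA → Meridian Manufacturing Inc. (R1): 29% × 24% × 16% × 22% = 0.244992% of Ridgefield Services GmbH.
Chain via Summit Mining NL → Slate Capital LLC → Harbor Pharma AG (R1): 27% × 31% × 93% × 46% = 3.580686% of Ridgefield Services GmbH.
Direct interest in Ridgefield Services GmbH: 23%.
Aggregating (R2): 0.244992% + 3.580686% + 23% = 26.825678%.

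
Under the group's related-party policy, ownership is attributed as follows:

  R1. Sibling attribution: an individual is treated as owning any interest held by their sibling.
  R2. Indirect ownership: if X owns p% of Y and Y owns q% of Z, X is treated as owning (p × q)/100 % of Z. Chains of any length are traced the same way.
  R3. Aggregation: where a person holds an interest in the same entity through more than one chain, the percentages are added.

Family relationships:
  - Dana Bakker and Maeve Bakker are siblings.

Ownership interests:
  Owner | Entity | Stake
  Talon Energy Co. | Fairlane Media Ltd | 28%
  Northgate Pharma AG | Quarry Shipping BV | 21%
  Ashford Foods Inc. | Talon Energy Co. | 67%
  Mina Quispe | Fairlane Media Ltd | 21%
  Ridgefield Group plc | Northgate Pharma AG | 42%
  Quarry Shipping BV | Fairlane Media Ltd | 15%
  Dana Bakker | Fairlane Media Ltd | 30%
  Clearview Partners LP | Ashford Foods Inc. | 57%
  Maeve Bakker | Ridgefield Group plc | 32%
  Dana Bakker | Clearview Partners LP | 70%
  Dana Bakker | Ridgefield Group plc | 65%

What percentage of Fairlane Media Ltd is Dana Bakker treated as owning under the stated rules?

38.76855%

By sibling attribution (R1), Dana Bakker is treated as also owning Maeve Bakker's interest in Ridgefield Group plc, giving 65% + 32% = 97%.
Chain via Ridgefield Group plc → Northgate Pharma AG → Quarry Shipping BV (R2): 97% × 42% × 21% × 15% = 1.28331% of Fairlane Media Ltd.
Chain via Clearview Partners LP → Ashford Foods Inc. → Talon Energy Co. (R2): 70% × 57% × 67% × 28% = 7.48524% of Fairlane Media Ltd.
Direct interest in Fairlane Media Ltd: 30%.
Aggregating (R3): 1.28331% + 7.48524% + 30% = 38.76855%.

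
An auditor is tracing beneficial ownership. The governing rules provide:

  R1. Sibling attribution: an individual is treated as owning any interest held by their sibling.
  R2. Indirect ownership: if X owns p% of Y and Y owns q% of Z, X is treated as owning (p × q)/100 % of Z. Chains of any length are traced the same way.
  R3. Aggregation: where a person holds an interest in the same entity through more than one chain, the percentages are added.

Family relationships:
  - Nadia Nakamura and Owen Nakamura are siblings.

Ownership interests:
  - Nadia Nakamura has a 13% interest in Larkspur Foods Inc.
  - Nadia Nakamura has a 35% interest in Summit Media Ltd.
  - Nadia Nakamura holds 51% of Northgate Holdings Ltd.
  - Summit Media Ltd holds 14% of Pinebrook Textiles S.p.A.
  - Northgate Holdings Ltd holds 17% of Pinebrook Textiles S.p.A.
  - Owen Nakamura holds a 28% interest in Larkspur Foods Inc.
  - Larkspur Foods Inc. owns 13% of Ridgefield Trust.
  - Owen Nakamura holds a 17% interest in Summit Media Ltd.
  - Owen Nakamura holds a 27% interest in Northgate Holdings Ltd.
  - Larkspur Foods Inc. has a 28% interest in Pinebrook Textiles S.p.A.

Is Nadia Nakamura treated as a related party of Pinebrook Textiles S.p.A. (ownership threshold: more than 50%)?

By sibling attribution (R1), Nadia Nakamura is treated as also owning Owen Nakamura's interest in Northgate Holdings Ltd, giving 51% + 27% = 78%.
By sibling attribution (R1), Nadia Nakamura is treated as also owning Owen Nakamura's interest in Summit Media Ltd, giving 35% + 17% = 52%.
By sibling attribution (R1), Nadia Nakamura is treated as also owning Owen Nakamura's interest in Larkspur Foods Inc, giving 13% + 28% = 41%.
Chain via Northgate Holdings Ltd (R2): 78% × 17% = 13.26% of Pinebrook Textiles S.p.A.
Chain via Summit Media Ltd (R2): 52% × 14% = 7.28% of Pinebrook Textiles S.p.A.
Chain via Larkspur Foods Inc. (R2): 41% × 28% = 11.48% of Pinebrook Textiles S.p.A.
Aggregating (R3): 13.26% + 7.28% + 11.48% = 32.02%.
32.02% does not exceed the 50% threshold, so Nadia is not a related party to Pinebrook Textiles S.p.A.

No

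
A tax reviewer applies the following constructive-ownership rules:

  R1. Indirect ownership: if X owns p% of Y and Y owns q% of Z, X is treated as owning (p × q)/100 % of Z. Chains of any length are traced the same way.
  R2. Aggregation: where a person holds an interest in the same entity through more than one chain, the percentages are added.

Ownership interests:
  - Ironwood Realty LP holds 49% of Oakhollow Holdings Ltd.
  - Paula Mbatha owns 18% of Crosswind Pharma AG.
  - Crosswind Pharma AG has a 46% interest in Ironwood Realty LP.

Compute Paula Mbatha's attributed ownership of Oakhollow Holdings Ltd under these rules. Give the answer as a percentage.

Chain via Crosswind Pharma AG → Ironwood Realty LP (R1): 18% × 46% × 49% = 4.0572% of Oakhollow Holdings Ltd.

4.0572%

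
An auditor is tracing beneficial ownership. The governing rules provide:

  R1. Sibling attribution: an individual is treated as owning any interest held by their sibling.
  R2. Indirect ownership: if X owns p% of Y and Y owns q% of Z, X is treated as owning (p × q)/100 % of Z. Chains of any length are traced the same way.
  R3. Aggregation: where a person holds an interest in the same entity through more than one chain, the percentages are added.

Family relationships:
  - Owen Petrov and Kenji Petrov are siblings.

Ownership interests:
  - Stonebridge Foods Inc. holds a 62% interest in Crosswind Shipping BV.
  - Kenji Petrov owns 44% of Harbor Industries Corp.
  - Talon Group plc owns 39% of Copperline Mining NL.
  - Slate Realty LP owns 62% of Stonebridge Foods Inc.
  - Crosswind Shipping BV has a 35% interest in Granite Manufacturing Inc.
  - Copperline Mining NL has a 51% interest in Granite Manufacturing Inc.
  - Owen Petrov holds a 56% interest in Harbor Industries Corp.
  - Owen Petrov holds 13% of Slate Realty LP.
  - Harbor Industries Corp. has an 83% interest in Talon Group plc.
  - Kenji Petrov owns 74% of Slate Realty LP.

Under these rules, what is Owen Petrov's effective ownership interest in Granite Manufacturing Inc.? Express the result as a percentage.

28.21368%

By sibling attribution (R1), Owen Petrov is treated as also owning Kenji Petrov's interest in Harbor Industries Corp, giving 56% + 44% = 100%.
By sibling attribution (R1), Owen Petrov is treated as also owning Kenji Petrov's interest in Slate Realty LP, giving 13% + 74% = 87%.
Chain via Harbor Industries Corp. → Talon Group plc → Copperline Mining NL (R2): 100% × 83% × 39% × 51% = 16.5087% of Granite Manufacturing Inc.
Chain via Slate Realty LP → Stonebridge Foods Inc. → Crosswind Shipping BV (R2): 87% × 62% × 62% × 35% = 11.70498% of Granite Manufacturing Inc.
Aggregating (R3): 16.5087% + 11.70498% = 28.21368%.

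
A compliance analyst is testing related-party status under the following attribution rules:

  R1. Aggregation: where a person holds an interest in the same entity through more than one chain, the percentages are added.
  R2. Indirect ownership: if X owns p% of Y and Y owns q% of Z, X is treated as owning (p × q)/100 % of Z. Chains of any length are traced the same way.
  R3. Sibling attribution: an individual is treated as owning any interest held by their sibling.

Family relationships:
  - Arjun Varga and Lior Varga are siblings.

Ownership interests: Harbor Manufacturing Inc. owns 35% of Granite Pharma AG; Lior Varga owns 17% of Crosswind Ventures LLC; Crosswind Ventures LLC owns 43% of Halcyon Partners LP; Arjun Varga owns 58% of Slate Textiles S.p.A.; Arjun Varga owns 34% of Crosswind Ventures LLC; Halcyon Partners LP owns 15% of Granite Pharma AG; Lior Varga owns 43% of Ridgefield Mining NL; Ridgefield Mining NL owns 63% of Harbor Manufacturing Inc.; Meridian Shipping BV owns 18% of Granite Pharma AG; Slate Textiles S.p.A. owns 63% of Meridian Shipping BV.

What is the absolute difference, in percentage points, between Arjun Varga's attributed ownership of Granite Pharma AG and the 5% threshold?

14.3482

By sibling attribution (R3), Arjun Varga is treated as also owning Lior Varga's interest in Crosswind Ventures LLC, giving 34% + 17% = 51%.
By sibling attribution (R3), Arjun Varga is treated as owning Lior Varga's 43% interest in Ridgefield Mining NL.
Chain via Slate Textiles S.p.A. → Meridian Shipping BV (R2): 58% × 63% × 18% = 6.5772% of Granite Pharma AG.
Chain via Crosswind Ventures LLC → Halcyon Partners LP (R2): 51% × 43% × 15% = 3.2895% of Granite Pharma AG.
Chain via Ridgefield Mining NL → Harbor Manufacturing Inc. (R2): 43% × 63% × 35% = 9.4815% of Granite Pharma AG.
Aggregating (R1): 6.5772% + 3.2895% + 9.4815% = 19.3482%.
19.3482% exceeds the 5% threshold by 14.3482 percentage points.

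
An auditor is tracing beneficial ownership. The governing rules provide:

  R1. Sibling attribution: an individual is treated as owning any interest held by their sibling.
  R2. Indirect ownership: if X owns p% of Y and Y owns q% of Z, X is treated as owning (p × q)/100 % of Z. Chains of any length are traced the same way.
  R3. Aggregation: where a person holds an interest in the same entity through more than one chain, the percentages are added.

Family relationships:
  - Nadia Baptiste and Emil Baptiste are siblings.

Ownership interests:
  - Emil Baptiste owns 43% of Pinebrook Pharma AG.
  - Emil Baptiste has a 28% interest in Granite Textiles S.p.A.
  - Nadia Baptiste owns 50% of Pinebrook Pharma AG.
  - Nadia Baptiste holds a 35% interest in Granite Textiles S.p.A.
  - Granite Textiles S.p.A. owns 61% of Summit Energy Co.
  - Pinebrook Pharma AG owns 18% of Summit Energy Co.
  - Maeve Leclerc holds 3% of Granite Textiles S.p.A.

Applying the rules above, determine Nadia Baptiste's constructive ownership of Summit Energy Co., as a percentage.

55.17%

By sibling attribution (R1), Nadia Baptiste is treated as also owning Emil Baptiste's interest in Pinebrook Pharma AG, giving 50% + 43% = 93%.
By sibling attribution (R1), Nadia Baptiste is treated as also owning Emil Baptiste's interest in Granite Textiles S.p.A, giving 35% + 28% = 63%.
Chain via Pinebrook Pharma AG (R2): 93% × 18% = 16.74% of Summit Energy Co.
Chain via Granite Textiles S.p.A. (R2): 63% × 61% = 38.43% of Summit Energy Co.
Aggregating (R3): 16.74% + 38.43% = 55.17%.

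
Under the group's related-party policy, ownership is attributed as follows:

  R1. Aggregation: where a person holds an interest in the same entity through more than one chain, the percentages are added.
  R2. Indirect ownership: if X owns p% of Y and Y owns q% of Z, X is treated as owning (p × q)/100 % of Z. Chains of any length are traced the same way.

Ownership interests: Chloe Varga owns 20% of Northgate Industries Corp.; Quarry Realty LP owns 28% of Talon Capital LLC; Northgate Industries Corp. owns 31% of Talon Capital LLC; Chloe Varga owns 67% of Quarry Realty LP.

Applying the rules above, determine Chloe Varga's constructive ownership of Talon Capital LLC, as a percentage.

24.96%

Chain via Northgate Industries Corp. (R2): 20% × 31% = 6.2% of Talon Capital LLC.
Chain via Quarry Realty LP (R2): 67% × 28% = 18.76% of Talon Capital LLC.
Aggregating (R1): 6.2% + 18.76% = 24.96%.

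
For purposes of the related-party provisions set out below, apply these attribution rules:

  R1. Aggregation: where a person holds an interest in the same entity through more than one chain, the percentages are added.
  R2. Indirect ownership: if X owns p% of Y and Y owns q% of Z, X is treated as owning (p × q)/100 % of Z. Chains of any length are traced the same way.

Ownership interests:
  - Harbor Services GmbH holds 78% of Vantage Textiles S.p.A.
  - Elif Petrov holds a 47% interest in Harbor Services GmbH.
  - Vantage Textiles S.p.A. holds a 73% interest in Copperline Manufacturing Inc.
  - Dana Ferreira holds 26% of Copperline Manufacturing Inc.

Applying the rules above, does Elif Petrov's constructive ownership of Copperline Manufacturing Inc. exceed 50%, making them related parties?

No

Chain via Harbor Services GmbH → Vantage Textiles S.p.A. (R2): 47% × 78% × 73% = 26.7618% of Copperline Manufacturing Inc.
26.7618% does not exceed the 50% threshold, so Elif is not a related party to Copperline Manufacturing Inc.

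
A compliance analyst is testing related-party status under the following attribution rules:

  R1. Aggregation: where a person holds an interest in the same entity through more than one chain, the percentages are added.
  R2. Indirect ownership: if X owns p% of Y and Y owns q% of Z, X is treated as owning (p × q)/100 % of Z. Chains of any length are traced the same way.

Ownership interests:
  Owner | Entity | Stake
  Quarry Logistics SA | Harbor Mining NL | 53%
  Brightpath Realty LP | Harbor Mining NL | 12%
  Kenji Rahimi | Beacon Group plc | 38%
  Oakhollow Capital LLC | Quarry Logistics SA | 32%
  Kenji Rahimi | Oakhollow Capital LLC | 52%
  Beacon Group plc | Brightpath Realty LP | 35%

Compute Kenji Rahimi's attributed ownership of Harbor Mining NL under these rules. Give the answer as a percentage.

Chain via Oakhollow Capital LLC → Quarry Logistics SA (R2): 52% × 32% × 53% = 8.8192% of Harbor Mining NL.
Chain via Beacon Group plc → Brightpath Realty LP (R2): 38% × 35% × 12% = 1.596% of Harbor Mining NL.
Aggregating (R1): 8.8192% + 1.596% = 10.4152%.

10.4152%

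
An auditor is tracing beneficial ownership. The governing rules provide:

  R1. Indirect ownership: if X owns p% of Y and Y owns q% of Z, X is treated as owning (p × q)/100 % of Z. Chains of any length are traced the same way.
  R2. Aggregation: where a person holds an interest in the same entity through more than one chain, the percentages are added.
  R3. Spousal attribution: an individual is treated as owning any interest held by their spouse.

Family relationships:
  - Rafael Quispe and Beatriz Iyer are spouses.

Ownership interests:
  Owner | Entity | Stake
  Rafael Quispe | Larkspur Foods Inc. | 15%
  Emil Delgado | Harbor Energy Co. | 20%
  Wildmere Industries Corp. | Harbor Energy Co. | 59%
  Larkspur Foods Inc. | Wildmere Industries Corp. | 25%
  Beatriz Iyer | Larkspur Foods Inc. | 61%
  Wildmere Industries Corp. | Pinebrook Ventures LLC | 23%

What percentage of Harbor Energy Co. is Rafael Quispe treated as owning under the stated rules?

By spousal attribution (R3), Rafael Quispe is treated as also owning Beatriz Iyer's interest in Larkspur Foods Inc, giving 15% + 61% = 76%.
Chain via Larkspur Foods Inc. → Wildmere Industries Corp. (R1): 76% × 25% × 59% = 11.21% of Harbor Energy Co.

11.21%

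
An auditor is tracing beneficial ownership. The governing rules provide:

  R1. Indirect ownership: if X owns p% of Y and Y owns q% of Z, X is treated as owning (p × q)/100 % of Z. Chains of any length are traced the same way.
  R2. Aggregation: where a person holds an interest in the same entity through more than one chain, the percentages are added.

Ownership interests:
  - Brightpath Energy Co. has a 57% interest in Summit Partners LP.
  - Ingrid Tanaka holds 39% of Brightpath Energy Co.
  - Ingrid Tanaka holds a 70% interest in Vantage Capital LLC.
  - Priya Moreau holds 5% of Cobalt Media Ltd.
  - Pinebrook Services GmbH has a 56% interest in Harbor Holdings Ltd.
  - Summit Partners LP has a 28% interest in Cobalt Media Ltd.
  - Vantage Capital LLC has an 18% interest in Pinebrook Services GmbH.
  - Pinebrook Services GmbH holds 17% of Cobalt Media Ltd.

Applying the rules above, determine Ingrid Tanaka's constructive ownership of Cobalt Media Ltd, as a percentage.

8.3664%

Chain via Vantage Capital LLC → Pinebrook Services GmbH (R1): 70% × 18% × 17% = 2.142% of Cobalt Media Ltd.
Chain via Brightpath Energy Co. → Summit Partners LP (R1): 39% × 57% × 28% = 6.2244% of Cobalt Media Ltd.
Aggregating (R2): 2.142% + 6.2244% = 8.3664%.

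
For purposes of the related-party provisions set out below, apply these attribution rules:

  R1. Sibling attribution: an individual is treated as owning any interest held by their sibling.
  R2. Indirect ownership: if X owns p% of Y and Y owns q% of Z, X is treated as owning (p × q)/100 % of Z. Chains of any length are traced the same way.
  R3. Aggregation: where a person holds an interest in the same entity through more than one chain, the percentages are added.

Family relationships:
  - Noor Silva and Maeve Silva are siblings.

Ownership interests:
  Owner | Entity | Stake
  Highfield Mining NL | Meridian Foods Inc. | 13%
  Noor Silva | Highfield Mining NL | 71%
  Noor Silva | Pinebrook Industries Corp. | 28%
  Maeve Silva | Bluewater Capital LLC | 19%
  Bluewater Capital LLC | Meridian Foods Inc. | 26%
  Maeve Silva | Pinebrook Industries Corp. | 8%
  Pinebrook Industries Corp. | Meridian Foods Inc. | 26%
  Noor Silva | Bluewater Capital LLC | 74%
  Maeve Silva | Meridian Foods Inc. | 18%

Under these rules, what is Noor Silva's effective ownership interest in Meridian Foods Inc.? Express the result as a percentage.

60.77%

By sibling attribution (R1), Noor Silva is treated as also owning Maeve Silva's interest in Pinebrook Industries Corp, giving 28% + 8% = 36%.
By sibling attribution (R1), Noor Silva is treated as also owning Maeve Silva's interest in Bluewater Capital LLC, giving 74% + 19% = 93%.
By sibling attribution (R1), Noor Silva is treated as owning Maeve Silva's 18% interest in Meridian Foods Inc.
Chain via Pinebrook Industries Corp. (R2): 36% × 26% = 9.36% of Meridian Foods Inc.
Chain via Highfield Mining NL (R2): 71% × 13% = 9.23% of Meridian Foods Inc.
Chain via Bluewater Capital LLC (R2): 93% × 26% = 24.18% of Meridian Foods Inc.
Direct interest in Meridian Foods Inc: 18%.
Aggregating (R3): 9.36% + 9.23% + 24.18% + 18% = 60.77%.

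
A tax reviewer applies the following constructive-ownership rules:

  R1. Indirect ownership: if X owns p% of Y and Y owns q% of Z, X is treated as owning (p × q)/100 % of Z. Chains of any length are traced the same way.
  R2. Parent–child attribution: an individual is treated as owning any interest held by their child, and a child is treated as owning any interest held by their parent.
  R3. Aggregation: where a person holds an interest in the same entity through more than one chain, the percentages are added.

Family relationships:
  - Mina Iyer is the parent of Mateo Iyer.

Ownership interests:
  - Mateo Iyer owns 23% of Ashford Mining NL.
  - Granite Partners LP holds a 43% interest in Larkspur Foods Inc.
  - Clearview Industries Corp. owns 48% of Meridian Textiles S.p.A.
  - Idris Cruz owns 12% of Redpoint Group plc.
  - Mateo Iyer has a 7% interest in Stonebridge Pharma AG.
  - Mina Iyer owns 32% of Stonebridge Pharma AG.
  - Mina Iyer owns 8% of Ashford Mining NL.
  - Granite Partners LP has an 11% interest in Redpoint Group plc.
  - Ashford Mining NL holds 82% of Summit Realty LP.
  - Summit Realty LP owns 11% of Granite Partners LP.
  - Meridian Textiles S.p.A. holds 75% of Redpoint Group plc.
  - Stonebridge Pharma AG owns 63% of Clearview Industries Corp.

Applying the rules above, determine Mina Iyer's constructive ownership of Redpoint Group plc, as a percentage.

By parent–child attribution (R2), Mina Iyer is treated as also owning Mateo Iyer's interest in Stonebridge Pharma AG, giving 32% + 7% = 39%.
By parent–child attribution (R2), Mina Iyer is treated as also owning Mateo Iyer's interest in Ashford Mining NL, giving 8% + 23% = 31%.
Chain via Stonebridge Pharma AG → Clearview Industries Corp. → Meridian Textiles S.p.A. (R1): 39% × 63% × 48% × 75% = 8.8452% of Redpoint Group plc.
Chain via Ashford Mining NL → Summit Realty LP → Granite Partners LP (R1): 31% × 82% × 11% × 11% = 0.307582% of Redpoint Group plc.
Aggregating (R3): 8.8452% + 0.307582% = 9.152782%.

9.152782%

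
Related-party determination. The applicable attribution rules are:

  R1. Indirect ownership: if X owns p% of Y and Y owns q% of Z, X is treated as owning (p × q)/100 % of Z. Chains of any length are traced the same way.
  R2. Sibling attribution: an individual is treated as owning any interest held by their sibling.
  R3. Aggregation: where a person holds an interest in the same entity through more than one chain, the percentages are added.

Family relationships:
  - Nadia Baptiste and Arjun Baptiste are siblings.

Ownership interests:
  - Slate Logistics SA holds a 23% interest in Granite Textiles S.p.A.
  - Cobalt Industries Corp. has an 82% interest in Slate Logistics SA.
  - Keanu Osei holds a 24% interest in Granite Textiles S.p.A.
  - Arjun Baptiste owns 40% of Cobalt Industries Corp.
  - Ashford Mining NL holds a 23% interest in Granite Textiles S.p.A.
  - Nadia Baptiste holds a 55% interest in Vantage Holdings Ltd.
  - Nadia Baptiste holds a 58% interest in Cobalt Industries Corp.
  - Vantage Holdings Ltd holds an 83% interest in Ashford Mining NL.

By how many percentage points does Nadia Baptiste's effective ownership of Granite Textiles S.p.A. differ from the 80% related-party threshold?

By sibling attribution (R2), Nadia Baptiste is treated as also owning Arjun Baptiste's interest in Cobalt Industries Corp, giving 58% + 40% = 98%.
Chain via Cobalt Industries Corp. → Slate Logistics SA (R1): 98% × 82% × 23% = 18.4828% of Granite Textiles S.p.A.
Chain via Vantage Holdings Ltd → Ashford Mining NL (R1): 55% × 83% × 23% = 10.4995% of Granite Textiles S.p.A.
Aggregating (R3): 18.4828% + 10.4995% = 28.9823%.
28.9823% falls short of the 80% threshold by 51.0177 percentage points.

51.0177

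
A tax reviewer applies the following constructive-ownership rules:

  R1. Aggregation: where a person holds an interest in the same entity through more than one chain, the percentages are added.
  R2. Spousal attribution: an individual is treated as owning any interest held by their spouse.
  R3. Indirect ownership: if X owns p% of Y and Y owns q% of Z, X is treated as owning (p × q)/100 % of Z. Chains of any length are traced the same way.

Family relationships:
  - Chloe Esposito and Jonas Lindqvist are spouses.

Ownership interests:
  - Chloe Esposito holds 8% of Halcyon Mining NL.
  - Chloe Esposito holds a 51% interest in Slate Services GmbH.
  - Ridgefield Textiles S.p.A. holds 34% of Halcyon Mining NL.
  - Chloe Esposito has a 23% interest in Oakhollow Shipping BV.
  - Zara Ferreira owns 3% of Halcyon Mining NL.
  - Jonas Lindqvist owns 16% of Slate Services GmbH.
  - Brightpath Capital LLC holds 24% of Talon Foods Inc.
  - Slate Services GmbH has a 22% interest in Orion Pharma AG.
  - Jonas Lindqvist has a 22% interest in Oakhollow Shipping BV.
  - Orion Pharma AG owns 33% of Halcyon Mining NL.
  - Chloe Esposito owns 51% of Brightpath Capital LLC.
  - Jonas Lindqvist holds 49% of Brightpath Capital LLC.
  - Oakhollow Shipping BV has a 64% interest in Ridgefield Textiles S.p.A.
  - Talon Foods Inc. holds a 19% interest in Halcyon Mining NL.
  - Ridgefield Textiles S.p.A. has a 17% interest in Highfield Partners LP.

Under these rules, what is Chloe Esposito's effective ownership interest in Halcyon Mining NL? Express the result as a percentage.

27.2162%

By spousal attribution (R2), Chloe Esposito is treated as also owning Jonas Lindqvist's interest in Oakhollow Shipping BV, giving 23% + 22% = 45%.
By spousal attribution (R2), Chloe Esposito is treated as also owning Jonas Lindqvist's interest in Brightpath Capital LLC, giving 51% + 49% = 100%.
By spousal attribution (R2), Chloe Esposito is treated as also owning Jonas Lindqvist's interest in Slate Services GmbH, giving 51% + 16% = 67%.
Chain via Oakhollow Shipping BV → Ridgefield Textiles S.p.A. (R3): 45% × 64% × 34% = 9.792% of Halcyon Mining NL.
Chain via Brightpath Capital LLC → Talon Foods Inc. (R3): 100% × 24% × 19% = 4.56% of Halcyon Mining NL.
Chain via Slate Services GmbH → Orion Pharma AG (R3): 67% × 22% × 33% = 4.8642% of Halcyon Mining NL.
Direct interest in Halcyon Mining NL: 8%.
Aggregating (R1): 9.792% + 4.56% + 4.8642% + 8% = 27.2162%.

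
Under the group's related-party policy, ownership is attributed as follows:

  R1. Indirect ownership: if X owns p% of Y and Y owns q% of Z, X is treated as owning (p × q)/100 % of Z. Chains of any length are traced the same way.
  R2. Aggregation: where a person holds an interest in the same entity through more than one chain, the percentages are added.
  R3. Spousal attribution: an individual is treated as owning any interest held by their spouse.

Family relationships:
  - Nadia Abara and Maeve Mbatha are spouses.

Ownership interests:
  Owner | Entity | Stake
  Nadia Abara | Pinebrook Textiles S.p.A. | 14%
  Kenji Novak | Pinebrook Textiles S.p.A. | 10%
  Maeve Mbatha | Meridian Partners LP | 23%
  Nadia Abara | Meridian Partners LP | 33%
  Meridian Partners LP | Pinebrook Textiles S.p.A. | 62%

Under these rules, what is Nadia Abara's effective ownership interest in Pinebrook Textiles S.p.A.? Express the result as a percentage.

By spousal attribution (R3), Nadia Abara is treated as also owning Maeve Mbatha's interest in Meridian Partners LP, giving 33% + 23% = 56%.
Chain via Meridian Partners LP (R1): 56% × 62% = 34.72% of Pinebrook Textiles S.p.A.
Direct interest in Pinebrook Textiles S.p.A: 14%.
Aggregating (R2): 34.72% + 14% = 48.72%.

48.72%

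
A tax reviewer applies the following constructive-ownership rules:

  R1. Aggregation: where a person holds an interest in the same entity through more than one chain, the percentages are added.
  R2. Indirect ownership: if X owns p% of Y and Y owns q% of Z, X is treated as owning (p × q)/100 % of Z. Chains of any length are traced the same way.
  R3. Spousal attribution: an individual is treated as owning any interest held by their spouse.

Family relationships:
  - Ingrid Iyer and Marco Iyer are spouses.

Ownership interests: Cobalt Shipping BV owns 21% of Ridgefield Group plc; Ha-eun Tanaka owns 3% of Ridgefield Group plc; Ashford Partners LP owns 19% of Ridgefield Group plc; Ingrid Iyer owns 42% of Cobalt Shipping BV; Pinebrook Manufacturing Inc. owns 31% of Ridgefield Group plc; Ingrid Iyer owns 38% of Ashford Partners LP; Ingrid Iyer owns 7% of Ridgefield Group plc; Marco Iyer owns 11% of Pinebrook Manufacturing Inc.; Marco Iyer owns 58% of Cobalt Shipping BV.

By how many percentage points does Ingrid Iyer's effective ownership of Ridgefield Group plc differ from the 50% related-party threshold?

By spousal attribution (R3), Ingrid Iyer is treated as also owning Marco Iyer's interest in Cobalt Shipping BV, giving 42% + 58% = 100%.
By spousal attribution (R3), Ingrid Iyer is treated as owning Marco Iyer's 11% interest in Pinebrook Manufacturing Inc.
Chain via Ashford Partners LP (R2): 38% × 19% = 7.22% of Ridgefield Group plc.
Chain via Cobalt Shipping BV (R2): 100% × 21% = 21% of Ridgefield Group plc.
Direct interest in Ridgefield Group plc: 7%.
Chain via Pinebrook Manufacturing Inc. (R2): 11% × 31% = 3.41% of Ridgefield Group plc.
Aggregating (R1): 7.22% + 21% + 7% + 3.41% = 38.63%.
38.63% falls short of the 50% threshold by 11.37 percentage points.

11.37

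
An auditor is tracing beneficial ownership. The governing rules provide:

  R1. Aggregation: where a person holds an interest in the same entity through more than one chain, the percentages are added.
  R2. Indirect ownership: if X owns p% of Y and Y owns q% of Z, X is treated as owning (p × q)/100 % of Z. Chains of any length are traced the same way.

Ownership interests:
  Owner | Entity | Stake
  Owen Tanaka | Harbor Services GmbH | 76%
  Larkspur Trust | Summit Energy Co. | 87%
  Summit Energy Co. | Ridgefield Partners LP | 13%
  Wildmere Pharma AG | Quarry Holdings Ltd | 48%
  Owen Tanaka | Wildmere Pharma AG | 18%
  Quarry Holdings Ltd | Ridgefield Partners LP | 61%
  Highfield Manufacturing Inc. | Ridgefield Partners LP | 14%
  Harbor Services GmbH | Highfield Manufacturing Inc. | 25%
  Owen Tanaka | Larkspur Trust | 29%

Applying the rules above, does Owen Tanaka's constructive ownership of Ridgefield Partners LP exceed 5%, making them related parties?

Yes

Chain via Wildmere Pharma AG → Quarry Holdings Ltd (R2): 18% × 48% × 61% = 5.2704% of Ridgefield Partners LP.
Chain via Harbor Services GmbH → Highfield Manufacturing Inc. (R2): 76% × 25% × 14% = 2.66% of Ridgefield Partners LP.
Chain via Larkspur Trust → Summit Energy Co. (R2): 29% × 87% × 13% = 3.2799% of Ridgefield Partners LP.
Aggregating (R1): 5.2704% + 2.66% + 3.2799% = 11.2103%.
11.2103% exceeds the 5% threshold, so Owen is a related party to Ridgefield Partners LP.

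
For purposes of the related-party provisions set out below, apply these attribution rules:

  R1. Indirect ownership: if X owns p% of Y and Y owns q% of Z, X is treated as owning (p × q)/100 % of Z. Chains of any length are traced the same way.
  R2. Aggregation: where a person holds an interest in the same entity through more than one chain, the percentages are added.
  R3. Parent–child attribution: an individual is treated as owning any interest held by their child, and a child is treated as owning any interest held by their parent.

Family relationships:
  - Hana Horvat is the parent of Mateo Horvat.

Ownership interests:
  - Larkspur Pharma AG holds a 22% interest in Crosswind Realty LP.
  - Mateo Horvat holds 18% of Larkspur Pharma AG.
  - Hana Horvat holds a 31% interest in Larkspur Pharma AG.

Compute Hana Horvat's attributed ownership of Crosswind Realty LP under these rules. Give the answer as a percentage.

By parent–child attribution (R3), Hana Horvat is treated as also owning Mateo Horvat's interest in Larkspur Pharma AG, giving 31% + 18% = 49%.
Chain via Larkspur Pharma AG (R1): 49% × 22% = 10.78% of Crosswind Realty LP.

10.78%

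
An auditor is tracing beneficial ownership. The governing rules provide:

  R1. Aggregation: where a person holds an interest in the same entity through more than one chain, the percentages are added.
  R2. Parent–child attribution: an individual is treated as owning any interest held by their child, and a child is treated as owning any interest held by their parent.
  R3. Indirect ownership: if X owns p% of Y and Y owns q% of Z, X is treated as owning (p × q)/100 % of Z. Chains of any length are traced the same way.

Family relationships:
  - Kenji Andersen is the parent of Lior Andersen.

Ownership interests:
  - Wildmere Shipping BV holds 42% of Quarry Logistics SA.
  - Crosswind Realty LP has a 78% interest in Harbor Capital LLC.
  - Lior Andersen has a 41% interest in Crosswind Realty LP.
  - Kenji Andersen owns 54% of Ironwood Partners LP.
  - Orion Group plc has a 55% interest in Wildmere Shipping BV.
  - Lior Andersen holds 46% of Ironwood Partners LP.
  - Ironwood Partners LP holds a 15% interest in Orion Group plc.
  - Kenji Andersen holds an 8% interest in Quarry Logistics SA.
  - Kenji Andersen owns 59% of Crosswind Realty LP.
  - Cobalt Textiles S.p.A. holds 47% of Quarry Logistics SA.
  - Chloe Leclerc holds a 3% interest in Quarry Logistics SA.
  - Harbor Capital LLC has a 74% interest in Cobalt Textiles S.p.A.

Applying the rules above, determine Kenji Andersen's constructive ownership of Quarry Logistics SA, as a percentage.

38.5934%

By parent–child attribution (R2), Kenji Andersen is treated as also owning Lior Andersen's interest in Crosswind Realty LP, giving 59% + 41% = 100%.
By parent–child attribution (R2), Kenji Andersen is treated as also owning Lior Andersen's interest in Ironwood Partners LP, giving 54% + 46% = 100%.
Chain via Crosswind Realty LP → Harbor Capital LLC → Cobalt Textiles S.p.A. (R3): 100% × 78% × 74% × 47% = 27.1284% of Quarry Logistics SA.
Chain via Ironwood Partners LP → Orion Group plc → Wildmere Shipping BV (R3): 100% × 15% × 55% × 42% = 3.465% of Quarry Logistics SA.
Direct interest in Quarry Logistics SA: 8%.
Aggregating (R1): 27.1284% + 3.465% + 8% = 38.5934%.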